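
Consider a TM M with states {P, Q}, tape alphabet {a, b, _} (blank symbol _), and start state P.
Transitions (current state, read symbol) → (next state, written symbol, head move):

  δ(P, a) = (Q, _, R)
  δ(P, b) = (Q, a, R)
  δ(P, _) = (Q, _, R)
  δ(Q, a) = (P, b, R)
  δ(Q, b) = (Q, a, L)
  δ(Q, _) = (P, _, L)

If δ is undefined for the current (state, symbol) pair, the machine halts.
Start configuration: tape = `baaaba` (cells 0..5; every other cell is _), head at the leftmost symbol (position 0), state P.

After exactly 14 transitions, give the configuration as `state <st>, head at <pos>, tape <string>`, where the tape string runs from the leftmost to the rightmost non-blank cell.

state P, head at 6, tape ab_bab

state=P head=0 tape=[b]aaaba__   (P,b)→(Q,a,R)
state=Q head=1 tape=a[a]aaba__   (Q,a)→(P,b,R)
state=P head=2 tape=ab[a]aba__   (P,a)→(Q,_,R)
state=Q head=3 tape=ab_[a]ba__   (Q,a)→(P,b,R)
state=P head=4 tape=ab_b[b]a__   (P,b)→(Q,a,R)
state=Q head=5 tape=ab_ba[a]__   (Q,a)→(P,b,R)
state=P head=6 tape=ab_bab[_]_   (P,_)→(Q,_,R)
state=Q head=7 tape=ab_bab_[_]   (Q,_)→(P,_,L)
state=P head=6 tape=ab_bab[_]_   (P,_)→(Q,_,R)
state=Q head=7 tape=ab_bab_[_]   (Q,_)→(P,_,L)
state=P head=6 tape=ab_bab[_]_   (P,_)→(Q,_,R)
state=Q head=7 tape=ab_bab_[_]   (Q,_)→(P,_,L)
state=P head=6 tape=ab_bab[_]_   (P,_)→(Q,_,R)
state=Q head=7 tape=ab_bab_[_]   (Q,_)→(P,_,L)
state=P head=6 tape=ab_bab[_]_
After 14 steps: state P, head at 6, tape ab_bab.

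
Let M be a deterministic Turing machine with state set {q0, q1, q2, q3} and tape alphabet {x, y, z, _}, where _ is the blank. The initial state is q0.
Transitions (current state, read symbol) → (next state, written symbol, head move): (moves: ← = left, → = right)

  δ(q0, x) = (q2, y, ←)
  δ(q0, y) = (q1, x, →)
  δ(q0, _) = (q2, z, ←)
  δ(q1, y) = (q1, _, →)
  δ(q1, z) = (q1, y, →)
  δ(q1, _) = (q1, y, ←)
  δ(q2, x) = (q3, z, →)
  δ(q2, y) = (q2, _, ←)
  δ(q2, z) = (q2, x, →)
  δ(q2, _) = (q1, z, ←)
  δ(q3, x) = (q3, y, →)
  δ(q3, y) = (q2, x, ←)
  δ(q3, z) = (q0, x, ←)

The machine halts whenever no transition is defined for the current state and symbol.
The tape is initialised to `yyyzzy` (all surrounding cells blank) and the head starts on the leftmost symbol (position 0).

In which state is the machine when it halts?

q0 | [y]yyzzy___   read y → write x, move →, go to q1
q1 | x[y]yzzy___   read y → write _, move →, go to q1
q1 | x_[y]zzy___   read y → write _, move →, go to q1
q1 | x__[z]zy___   read z → write y, move →, go to q1
q1 | x__y[z]y___   read z → write y, move →, go to q1
q1 | x__yy[y]___   read y → write _, move →, go to q1
q1 | x__yy_[_]__   read _ → write y, move ←, go to q1
q1 | x__yy[_]y__   read _ → write y, move ←, go to q1
q1 | x__y[y]yy__   read y → write _, move →, go to q1
q1 | x__y_[y]y__   read y → write _, move →, go to q1
q1 | x__y__[y]__   read y → write _, move →, go to q1
q1 | x__y___[_]_   read _ → write y, move ←, go to q1
q1 | x__y__[_]y_   read _ → write y, move ←, go to q1
q1 | x__y_[_]yy_   read _ → write y, move ←, go to q1
q1 | x__y[_]yyy_   read _ → write y, move ←, go to q1
q1 | x__[y]yyyy_   read y → write _, move →, go to q1
q1 | x___[y]yyy_   read y → write _, move →, go to q1
q1 | x____[y]yy_   read y → write _, move →, go to q1
q1 | x_____[y]y_   read y → write _, move →, go to q1
q1 | x______[y]_   read y → write _, move →, go to q1
q1 | x_______[_]   read _ → write y, move ←, go to q1
q1 | x______[_]y   read _ → write y, move ←, go to q1
q1 | x_____[_]yy   read _ → write y, move ←, go to q1
q1 | x____[_]yyy   read _ → write y, move ←, go to q1
q1 | x___[_]yyyy   read _ → write y, move ←, go to q1
q1 | x__[_]yyyyy   read _ → write y, move ←, go to q1
q1 | x_[_]yyyyyy   read _ → write y, move ←, go to q1
q1 | x[_]yyyyyyy   read _ → write y, move ←, go to q1
q1 | [x]yyyyyyyy
No transition is defined for (q1, x); M halts in state q1.

q1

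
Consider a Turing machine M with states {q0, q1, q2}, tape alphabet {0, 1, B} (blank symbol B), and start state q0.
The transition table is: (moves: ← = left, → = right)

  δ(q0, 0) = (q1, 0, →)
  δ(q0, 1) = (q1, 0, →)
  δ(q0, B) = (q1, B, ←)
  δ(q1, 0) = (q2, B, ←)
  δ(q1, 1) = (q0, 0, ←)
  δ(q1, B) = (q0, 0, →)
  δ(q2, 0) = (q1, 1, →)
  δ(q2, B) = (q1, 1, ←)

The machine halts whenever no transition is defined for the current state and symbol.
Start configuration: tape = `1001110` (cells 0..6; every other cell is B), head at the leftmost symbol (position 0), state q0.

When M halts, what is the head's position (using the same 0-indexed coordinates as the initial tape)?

6

state=q0 head=0 tape=[1]001110BB   (q0,1)→(q1,0,→)
state=q1 head=1 tape=0[0]01110BB   (q1,0)→(q2,B,←)
state=q2 head=0 tape=[0]B01110BB   (q2,0)→(q1,1,→)
state=q1 head=1 tape=1[B]01110BB   (q1,B)→(q0,0,→)
state=q0 head=2 tape=10[0]1110BB   (q0,0)→(q1,0,→)
state=q1 head=3 tape=100[1]110BB   (q1,1)→(q0,0,←)
state=q0 head=2 tape=10[0]0110BB   (q0,0)→(q1,0,→)
state=q1 head=3 tape=100[0]110BB   (q1,0)→(q2,B,←)
state=q2 head=2 tape=10[0]B110BB   (q2,0)→(q1,1,→)
state=q1 head=3 tape=101[B]110BB   (q1,B)→(q0,0,→)
state=q0 head=4 tape=1010[1]10BB   (q0,1)→(q1,0,→)
state=q1 head=5 tape=10100[1]0BB   (q1,1)→(q0,0,←)
state=q0 head=4 tape=1010[0]00BB   (q0,0)→(q1,0,→)
state=q1 head=5 tape=10100[0]0BB   (q1,0)→(q2,B,←)
state=q2 head=4 tape=1010[0]B0BB   (q2,0)→(q1,1,→)
state=q1 head=5 tape=10101[B]0BB   (q1,B)→(q0,0,→)
state=q0 head=6 tape=101010[0]BB   (q0,0)→(q1,0,→)
state=q1 head=7 tape=1010100[B]B   (q1,B)→(q0,0,→)
state=q0 head=8 tape=10101000[B]   (q0,B)→(q1,B,←)
state=q1 head=7 tape=1010100[0]B   (q1,0)→(q2,B,←)
state=q2 head=6 tape=101010[0]BB   (q2,0)→(q1,1,→)
state=q1 head=7 tape=1010101[B]B   (q1,B)→(q0,0,→)
state=q0 head=8 tape=10101010[B]   (q0,B)→(q1,B,←)
state=q1 head=7 tape=1010101[0]B   (q1,0)→(q2,B,←)
state=q2 head=6 tape=101010[1]BB
At halt the head is at cell 6.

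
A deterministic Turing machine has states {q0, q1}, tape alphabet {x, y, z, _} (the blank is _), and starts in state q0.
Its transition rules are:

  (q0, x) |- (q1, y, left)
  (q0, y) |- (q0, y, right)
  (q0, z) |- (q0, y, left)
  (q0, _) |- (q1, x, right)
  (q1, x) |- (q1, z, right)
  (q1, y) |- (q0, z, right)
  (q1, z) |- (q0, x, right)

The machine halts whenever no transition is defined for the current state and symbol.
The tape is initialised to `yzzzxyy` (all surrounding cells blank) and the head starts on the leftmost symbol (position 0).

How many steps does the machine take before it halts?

16

q0 | [y]zzzxyy__   read y → write y, move right, go to q0
q0 | y[z]zzxyy__   read z → write y, move left, go to q0
q0 | [y]yzzxyy__   read y → write y, move right, go to q0
q0 | y[y]zzxyy__   read y → write y, move right, go to q0
q0 | yy[z]zxyy__   read z → write y, move left, go to q0
q0 | y[y]yzxyy__   read y → write y, move right, go to q0
q0 | yy[y]zxyy__   read y → write y, move right, go to q0
q0 | yyy[z]xyy__   read z → write y, move left, go to q0
q0 | yy[y]yxyy__   read y → write y, move right, go to q0
q0 | yyy[y]xyy__   read y → write y, move right, go to q0
q0 | yyyy[x]yy__   read x → write y, move left, go to q1
q1 | yyy[y]yyy__   read y → write z, move right, go to q0
q0 | yyyz[y]yy__   read y → write y, move right, go to q0
q0 | yyyzy[y]y__   read y → write y, move right, go to q0
q0 | yyyzyy[y]__   read y → write y, move right, go to q0
q0 | yyyzyyy[_]_   read _ → write x, move right, go to q1
q1 | yyyzyyyx[_]
M halts after 16 transitions.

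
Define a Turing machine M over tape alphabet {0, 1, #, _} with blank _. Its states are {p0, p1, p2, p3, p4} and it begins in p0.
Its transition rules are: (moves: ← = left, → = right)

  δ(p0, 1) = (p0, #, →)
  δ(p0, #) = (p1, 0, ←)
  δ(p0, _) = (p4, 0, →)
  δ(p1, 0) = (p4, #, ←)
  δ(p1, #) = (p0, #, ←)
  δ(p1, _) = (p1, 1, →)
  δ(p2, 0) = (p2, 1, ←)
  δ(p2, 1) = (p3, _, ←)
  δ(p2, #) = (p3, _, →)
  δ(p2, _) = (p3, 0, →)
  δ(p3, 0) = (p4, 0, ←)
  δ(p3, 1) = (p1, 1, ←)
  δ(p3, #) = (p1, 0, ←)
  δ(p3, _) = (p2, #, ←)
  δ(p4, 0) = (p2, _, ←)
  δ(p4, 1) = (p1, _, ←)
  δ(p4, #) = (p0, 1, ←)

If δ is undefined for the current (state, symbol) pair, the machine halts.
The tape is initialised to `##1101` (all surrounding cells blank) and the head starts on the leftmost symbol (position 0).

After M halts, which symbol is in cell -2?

1

state=p0 head=0 tape=___[#]#1101   (p0,#)→(p1,0,←)
state=p1 head=-1 tape=__[_]0#1101   (p1,_)→(p1,1,→)
state=p1 head=0 tape=__1[0]#1101   (p1,0)→(p4,#,←)
state=p4 head=-1 tape=__[1]##1101   (p4,1)→(p1,_,←)
state=p1 head=-2 tape=_[_]_##1101   (p1,_)→(p1,1,→)
state=p1 head=-1 tape=_1[_]##1101   (p1,_)→(p1,1,→)
state=p1 head=0 tape=_11[#]#1101   (p1,#)→(p0,#,←)
state=p0 head=-1 tape=_1[1]##1101   (p0,1)→(p0,#,→)
state=p0 head=0 tape=_1#[#]#1101   (p0,#)→(p1,0,←)
state=p1 head=-1 tape=_1[#]0#1101   (p1,#)→(p0,#,←)
state=p0 head=-2 tape=_[1]#0#1101   (p0,1)→(p0,#,→)
state=p0 head=-1 tape=_#[#]0#1101   (p0,#)→(p1,0,←)
state=p1 head=-2 tape=_[#]00#1101   (p1,#)→(p0,#,←)
state=p0 head=-3 tape=[_]#00#1101   (p0,_)→(p4,0,→)
state=p4 head=-2 tape=0[#]00#1101   (p4,#)→(p0,1,←)
state=p0 head=-3 tape=[0]100#1101
Cell -2 holds 1 when M halts.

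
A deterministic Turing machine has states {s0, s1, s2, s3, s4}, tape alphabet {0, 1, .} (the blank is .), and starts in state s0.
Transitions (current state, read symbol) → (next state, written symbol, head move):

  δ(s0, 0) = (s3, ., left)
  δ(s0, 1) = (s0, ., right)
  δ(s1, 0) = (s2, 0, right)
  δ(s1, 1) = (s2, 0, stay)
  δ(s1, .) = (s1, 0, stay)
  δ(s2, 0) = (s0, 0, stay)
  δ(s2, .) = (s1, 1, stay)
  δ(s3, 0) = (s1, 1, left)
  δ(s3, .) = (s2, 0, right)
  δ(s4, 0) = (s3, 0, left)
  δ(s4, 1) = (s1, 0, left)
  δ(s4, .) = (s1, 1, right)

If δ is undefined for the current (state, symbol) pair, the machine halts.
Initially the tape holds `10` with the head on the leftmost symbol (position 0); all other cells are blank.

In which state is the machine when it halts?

state=s0 head=0 tape=.[1]0   (s0,1)→(s0,.,right)
state=s0 head=1 tape=..[0]   (s0,0)→(s3,.,left)
state=s3 head=0 tape=.[.].   (s3,.)→(s2,0,right)
state=s2 head=1 tape=.0[.]   (s2,.)→(s1,1,stay)
state=s1 head=1 tape=.0[1]   (s1,1)→(s2,0,stay)
state=s2 head=1 tape=.0[0]   (s2,0)→(s0,0,stay)
state=s0 head=1 tape=.0[0]   (s0,0)→(s3,.,left)
state=s3 head=0 tape=.[0].   (s3,0)→(s1,1,left)
state=s1 head=-1 tape=[.]1.   (s1,.)→(s1,0,stay)
state=s1 head=-1 tape=[0]1.   (s1,0)→(s2,0,right)
state=s2 head=0 tape=0[1].
No transition is defined for (s2, 1); M halts in state s2.

s2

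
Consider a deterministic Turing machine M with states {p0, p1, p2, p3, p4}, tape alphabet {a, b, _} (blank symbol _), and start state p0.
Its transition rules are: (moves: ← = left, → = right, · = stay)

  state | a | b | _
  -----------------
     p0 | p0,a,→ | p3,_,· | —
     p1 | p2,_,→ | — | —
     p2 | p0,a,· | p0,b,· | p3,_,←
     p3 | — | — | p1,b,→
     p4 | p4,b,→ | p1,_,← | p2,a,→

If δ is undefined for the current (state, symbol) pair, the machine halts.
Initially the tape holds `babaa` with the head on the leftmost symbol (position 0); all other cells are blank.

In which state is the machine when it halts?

state=p0 head=0 tape=[b]abaa_   (p0,b)→(p3,_,·)
state=p3 head=0 tape=[_]abaa_   (p3,_)→(p1,b,→)
state=p1 head=1 tape=b[a]baa_   (p1,a)→(p2,_,→)
state=p2 head=2 tape=b_[b]aa_   (p2,b)→(p0,b,·)
state=p0 head=2 tape=b_[b]aa_   (p0,b)→(p3,_,·)
state=p3 head=2 tape=b_[_]aa_   (p3,_)→(p1,b,→)
state=p1 head=3 tape=b_b[a]a_   (p1,a)→(p2,_,→)
state=p2 head=4 tape=b_b_[a]_   (p2,a)→(p0,a,·)
state=p0 head=4 tape=b_b_[a]_   (p0,a)→(p0,a,→)
state=p0 head=5 tape=b_b_a[_]
No transition is defined for (p0, _); M halts in state p0.

p0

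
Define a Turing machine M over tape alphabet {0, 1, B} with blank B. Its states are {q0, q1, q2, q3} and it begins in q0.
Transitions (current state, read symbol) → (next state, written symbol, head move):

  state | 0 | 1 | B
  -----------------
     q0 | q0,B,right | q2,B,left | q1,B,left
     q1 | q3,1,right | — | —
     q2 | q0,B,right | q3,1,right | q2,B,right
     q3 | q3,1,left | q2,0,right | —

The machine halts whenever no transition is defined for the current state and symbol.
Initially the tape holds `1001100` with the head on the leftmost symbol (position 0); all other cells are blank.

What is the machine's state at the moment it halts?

q3

q0 | B[1]001100B   read 1 → write B, move left, go to q2
q2 | [B]B001100B   read B → write B, move right, go to q2
q2 | B[B]001100B   read B → write B, move right, go to q2
q2 | BB[0]01100B   read 0 → write B, move right, go to q0
q0 | BBB[0]1100B   read 0 → write B, move right, go to q0
q0 | BBBB[1]100B   read 1 → write B, move left, go to q2
q2 | BBB[B]B100B   read B → write B, move right, go to q2
q2 | BBBB[B]100B   read B → write B, move right, go to q2
q2 | BBBBB[1]00B   read 1 → write 1, move right, go to q3
q3 | BBBBB1[0]0B   read 0 → write 1, move left, go to q3
q3 | BBBBB[1]10B   read 1 → write 0, move right, go to q2
q2 | BBBBB0[1]0B   read 1 → write 1, move right, go to q3
q3 | BBBBB01[0]B   read 0 → write 1, move left, go to q3
q3 | BBBBB0[1]1B   read 1 → write 0, move right, go to q2
q2 | BBBBB00[1]B   read 1 → write 1, move right, go to q3
q3 | BBBBB001[B]
No transition is defined for (q3, B); M halts in state q3.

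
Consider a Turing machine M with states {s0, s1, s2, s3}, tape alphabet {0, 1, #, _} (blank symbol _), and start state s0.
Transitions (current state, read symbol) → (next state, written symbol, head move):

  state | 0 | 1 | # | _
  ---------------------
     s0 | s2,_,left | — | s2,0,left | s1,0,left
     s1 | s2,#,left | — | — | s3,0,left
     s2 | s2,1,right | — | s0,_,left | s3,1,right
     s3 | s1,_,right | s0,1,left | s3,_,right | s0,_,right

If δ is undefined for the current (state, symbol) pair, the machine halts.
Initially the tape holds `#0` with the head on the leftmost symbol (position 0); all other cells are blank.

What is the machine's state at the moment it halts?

s0

state=s0 head=0 tape=_[#]0___   (s0,#)→(s2,0,left)
state=s2 head=-1 tape=[_]00___   (s2,_)→(s3,1,right)
state=s3 head=0 tape=1[0]0___   (s3,0)→(s1,_,right)
state=s1 head=1 tape=1_[0]___   (s1,0)→(s2,#,left)
state=s2 head=0 tape=1[_]#___   (s2,_)→(s3,1,right)
state=s3 head=1 tape=11[#]___   (s3,#)→(s3,_,right)
state=s3 head=2 tape=11_[_]__   (s3,_)→(s0,_,right)
state=s0 head=3 tape=11__[_]_   (s0,_)→(s1,0,left)
state=s1 head=2 tape=11_[_]0_   (s1,_)→(s3,0,left)
state=s3 head=1 tape=11[_]00_   (s3,_)→(s0,_,right)
state=s0 head=2 tape=11_[0]0_   (s0,0)→(s2,_,left)
state=s2 head=1 tape=11[_]_0_   (s2,_)→(s3,1,right)
state=s3 head=2 tape=111[_]0_   (s3,_)→(s0,_,right)
state=s0 head=3 tape=111_[0]_   (s0,0)→(s2,_,left)
state=s2 head=2 tape=111[_]__   (s2,_)→(s3,1,right)
state=s3 head=3 tape=1111[_]_   (s3,_)→(s0,_,right)
state=s0 head=4 tape=1111_[_]   (s0,_)→(s1,0,left)
state=s1 head=3 tape=1111[_]0   (s1,_)→(s3,0,left)
state=s3 head=2 tape=111[1]00   (s3,1)→(s0,1,left)
state=s0 head=1 tape=11[1]100
No transition is defined for (s0, 1); M halts in state s0.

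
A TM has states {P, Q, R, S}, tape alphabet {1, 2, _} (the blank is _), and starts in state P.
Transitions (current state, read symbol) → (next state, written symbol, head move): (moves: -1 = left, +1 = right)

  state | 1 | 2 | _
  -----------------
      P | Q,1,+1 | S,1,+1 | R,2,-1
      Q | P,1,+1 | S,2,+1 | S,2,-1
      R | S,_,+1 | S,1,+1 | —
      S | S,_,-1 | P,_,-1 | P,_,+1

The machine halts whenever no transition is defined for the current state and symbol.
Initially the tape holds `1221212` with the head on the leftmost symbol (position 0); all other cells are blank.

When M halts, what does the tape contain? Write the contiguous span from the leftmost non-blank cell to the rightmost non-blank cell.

11_22_2

state=P head=0 tape=[1]221212   (P,1)→(Q,1,+1)
state=Q head=1 tape=1[2]21212   (Q,2)→(S,2,+1)
state=S head=2 tape=12[2]1212   (S,2)→(P,_,-1)
state=P head=1 tape=1[2]_1212   (P,2)→(S,1,+1)
state=S head=2 tape=11[_]1212   (S,_)→(P,_,+1)
state=P head=3 tape=11_[1]212   (P,1)→(Q,1,+1)
state=Q head=4 tape=11_1[2]12   (Q,2)→(S,2,+1)
state=S head=5 tape=11_12[1]2   (S,1)→(S,_,-1)
state=S head=4 tape=11_1[2]_2   (S,2)→(P,_,-1)
state=P head=3 tape=11_[1]__2   (P,1)→(Q,1,+1)
state=Q head=4 tape=11_1[_]_2   (Q,_)→(S,2,-1)
state=S head=3 tape=11_[1]2_2   (S,1)→(S,_,-1)
state=S head=2 tape=11[_]_2_2   (S,_)→(P,_,+1)
state=P head=3 tape=11_[_]2_2   (P,_)→(R,2,-1)
state=R head=2 tape=11[_]22_2
The non-blank tape span at halt is 11_22_2.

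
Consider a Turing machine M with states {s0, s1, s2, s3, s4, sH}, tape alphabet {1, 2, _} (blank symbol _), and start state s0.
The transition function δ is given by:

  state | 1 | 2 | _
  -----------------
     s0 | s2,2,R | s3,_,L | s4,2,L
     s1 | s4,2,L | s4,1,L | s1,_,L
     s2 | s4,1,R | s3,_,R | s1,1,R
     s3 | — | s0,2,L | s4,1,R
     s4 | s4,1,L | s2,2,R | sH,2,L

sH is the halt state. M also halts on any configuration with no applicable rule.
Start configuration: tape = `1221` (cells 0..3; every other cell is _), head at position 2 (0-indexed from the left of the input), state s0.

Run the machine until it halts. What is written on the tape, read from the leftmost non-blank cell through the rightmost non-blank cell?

2211

s0 | 12[2]1   read 2 → write _, move L, go to s3
s3 | 1[2]_1   read 2 → write 2, move L, go to s0
s0 | [1]2_1   read 1 → write 2, move R, go to s2
s2 | 2[2]_1   read 2 → write _, move R, go to s3
s3 | 2_[_]1   read _ → write 1, move R, go to s4
s4 | 2_1[1]   read 1 → write 1, move L, go to s4
s4 | 2_[1]1   read 1 → write 1, move L, go to s4
s4 | 2[_]11   read _ → write 2, move L, go to sH
sH | [2]211
The non-blank tape span at halt is 2211.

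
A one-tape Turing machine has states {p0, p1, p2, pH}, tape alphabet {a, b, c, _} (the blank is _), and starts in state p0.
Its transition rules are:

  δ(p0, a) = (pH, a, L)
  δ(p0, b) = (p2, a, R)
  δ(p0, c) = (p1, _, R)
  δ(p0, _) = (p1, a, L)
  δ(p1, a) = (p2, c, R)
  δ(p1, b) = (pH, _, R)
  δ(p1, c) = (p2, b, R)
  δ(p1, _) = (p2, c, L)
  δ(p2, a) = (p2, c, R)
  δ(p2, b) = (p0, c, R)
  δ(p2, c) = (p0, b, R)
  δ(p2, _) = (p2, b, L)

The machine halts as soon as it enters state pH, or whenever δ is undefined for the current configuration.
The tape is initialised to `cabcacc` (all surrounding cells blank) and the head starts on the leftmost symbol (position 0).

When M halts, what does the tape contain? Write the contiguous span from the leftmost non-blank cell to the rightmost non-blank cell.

p0 | [c]abcacc__   read c → write _, move R, go to p1
p1 | _[a]bcacc__   read a → write c, move R, go to p2
p2 | _c[b]cacc__   read b → write c, move R, go to p0
p0 | _cc[c]acc__   read c → write _, move R, go to p1
p1 | _cc_[a]cc__   read a → write c, move R, go to p2
p2 | _cc_c[c]c__   read c → write b, move R, go to p0
p0 | _cc_cb[c]__   read c → write _, move R, go to p1
p1 | _cc_cb_[_]_   read _ → write c, move L, go to p2
p2 | _cc_cb[_]c_   read _ → write b, move L, go to p2
p2 | _cc_c[b]bc_   read b → write c, move R, go to p0
p0 | _cc_cc[b]c_   read b → write a, move R, go to p2
p2 | _cc_cca[c]_   read c → write b, move R, go to p0
p0 | _cc_ccab[_]   read _ → write a, move L, go to p1
p1 | _cc_cca[b]a   read b → write _, move R, go to pH
pH | _cc_cca_[a]
The non-blank tape span at halt is cc_cca_a.

cc_cca_a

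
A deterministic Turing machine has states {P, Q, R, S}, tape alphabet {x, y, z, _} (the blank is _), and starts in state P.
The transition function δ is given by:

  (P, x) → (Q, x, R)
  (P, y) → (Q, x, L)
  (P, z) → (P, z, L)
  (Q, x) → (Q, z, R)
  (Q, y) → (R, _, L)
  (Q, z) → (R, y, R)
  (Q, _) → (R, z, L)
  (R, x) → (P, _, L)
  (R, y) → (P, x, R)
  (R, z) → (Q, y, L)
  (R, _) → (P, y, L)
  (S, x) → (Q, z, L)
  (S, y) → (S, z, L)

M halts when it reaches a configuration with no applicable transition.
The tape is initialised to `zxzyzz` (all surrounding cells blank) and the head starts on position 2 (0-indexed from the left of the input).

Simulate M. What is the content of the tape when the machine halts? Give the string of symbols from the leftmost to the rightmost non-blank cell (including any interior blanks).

zyyx_y

state=P head=2 tape=zx[z]yzz   (P,z)→(P,z,L)
state=P head=1 tape=z[x]zyzz   (P,x)→(Q,x,R)
state=Q head=2 tape=zx[z]yzz   (Q,z)→(R,y,R)
state=R head=3 tape=zxy[y]zz   (R,y)→(P,x,R)
state=P head=4 tape=zxyx[z]z   (P,z)→(P,z,L)
state=P head=3 tape=zxy[x]zz   (P,x)→(Q,x,R)
state=Q head=4 tape=zxyx[z]z   (Q,z)→(R,y,R)
state=R head=5 tape=zxyxy[z]   (R,z)→(Q,y,L)
state=Q head=4 tape=zxyx[y]y   (Q,y)→(R,_,L)
state=R head=3 tape=zxy[x]_y   (R,x)→(P,_,L)
state=P head=2 tape=zx[y]__y   (P,y)→(Q,x,L)
state=Q head=1 tape=z[x]x__y   (Q,x)→(Q,z,R)
state=Q head=2 tape=zz[x]__y   (Q,x)→(Q,z,R)
state=Q head=3 tape=zzz[_]_y   (Q,_)→(R,z,L)
state=R head=2 tape=zz[z]z_y   (R,z)→(Q,y,L)
state=Q head=1 tape=z[z]yz_y   (Q,z)→(R,y,R)
state=R head=2 tape=zy[y]z_y   (R,y)→(P,x,R)
state=P head=3 tape=zyx[z]_y   (P,z)→(P,z,L)
state=P head=2 tape=zy[x]z_y   (P,x)→(Q,x,R)
state=Q head=3 tape=zyx[z]_y   (Q,z)→(R,y,R)
state=R head=4 tape=zyxy[_]y   (R,_)→(P,y,L)
state=P head=3 tape=zyx[y]yy   (P,y)→(Q,x,L)
state=Q head=2 tape=zy[x]xyy   (Q,x)→(Q,z,R)
state=Q head=3 tape=zyz[x]yy   (Q,x)→(Q,z,R)
state=Q head=4 tape=zyzz[y]y   (Q,y)→(R,_,L)
state=R head=3 tape=zyz[z]_y   (R,z)→(Q,y,L)
state=Q head=2 tape=zy[z]y_y   (Q,z)→(R,y,R)
state=R head=3 tape=zyy[y]_y   (R,y)→(P,x,R)
state=P head=4 tape=zyyx[_]y
The non-blank tape span at halt is zyyx_y.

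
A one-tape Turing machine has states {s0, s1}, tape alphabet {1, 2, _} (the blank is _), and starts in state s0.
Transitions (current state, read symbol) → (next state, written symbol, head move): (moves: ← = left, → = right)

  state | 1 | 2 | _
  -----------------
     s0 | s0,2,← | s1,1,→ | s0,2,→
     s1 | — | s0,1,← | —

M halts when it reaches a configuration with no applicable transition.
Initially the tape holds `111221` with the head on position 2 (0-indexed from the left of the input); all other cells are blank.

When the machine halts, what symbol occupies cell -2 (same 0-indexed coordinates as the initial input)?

state=s0 head=2 tape=__11[1]221   (s0,1)→(s0,2,←)
state=s0 head=1 tape=__1[1]2221   (s0,1)→(s0,2,←)
state=s0 head=0 tape=__[1]22221   (s0,1)→(s0,2,←)
state=s0 head=-1 tape=_[_]222221   (s0,_)→(s0,2,→)
state=s0 head=0 tape=_2[2]22221   (s0,2)→(s1,1,→)
state=s1 head=1 tape=_21[2]2221   (s1,2)→(s0,1,←)
state=s0 head=0 tape=_2[1]12221   (s0,1)→(s0,2,←)
state=s0 head=-1 tape=_[2]212221   (s0,2)→(s1,1,→)
state=s1 head=0 tape=_1[2]12221   (s1,2)→(s0,1,←)
state=s0 head=-1 tape=_[1]112221   (s0,1)→(s0,2,←)
state=s0 head=-2 tape=[_]2112221   (s0,_)→(s0,2,→)
state=s0 head=-1 tape=2[2]112221   (s0,2)→(s1,1,→)
state=s1 head=0 tape=21[1]12221
Cell -2 holds 2 when M halts.

2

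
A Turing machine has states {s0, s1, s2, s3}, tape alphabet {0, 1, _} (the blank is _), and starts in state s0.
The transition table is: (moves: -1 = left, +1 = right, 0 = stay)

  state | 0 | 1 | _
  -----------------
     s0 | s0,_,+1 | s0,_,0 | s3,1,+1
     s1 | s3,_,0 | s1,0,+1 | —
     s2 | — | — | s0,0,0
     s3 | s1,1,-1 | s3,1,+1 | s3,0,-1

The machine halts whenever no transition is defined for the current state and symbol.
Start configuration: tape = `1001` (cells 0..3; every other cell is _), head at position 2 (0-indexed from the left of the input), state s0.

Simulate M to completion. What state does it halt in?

state=s0 head=2 tape=10[0]1__   (s0,0)→(s0,_,+1)
state=s0 head=3 tape=10_[1]__   (s0,1)→(s0,_,0)
state=s0 head=3 tape=10_[_]__   (s0,_)→(s3,1,+1)
state=s3 head=4 tape=10_1[_]_   (s3,_)→(s3,0,-1)
state=s3 head=3 tape=10_[1]0_   (s3,1)→(s3,1,+1)
state=s3 head=4 tape=10_1[0]_   (s3,0)→(s1,1,-1)
state=s1 head=3 tape=10_[1]1_   (s1,1)→(s1,0,+1)
state=s1 head=4 tape=10_0[1]_   (s1,1)→(s1,0,+1)
state=s1 head=5 tape=10_00[_]
No transition is defined for (s1, _); M halts in state s1.

s1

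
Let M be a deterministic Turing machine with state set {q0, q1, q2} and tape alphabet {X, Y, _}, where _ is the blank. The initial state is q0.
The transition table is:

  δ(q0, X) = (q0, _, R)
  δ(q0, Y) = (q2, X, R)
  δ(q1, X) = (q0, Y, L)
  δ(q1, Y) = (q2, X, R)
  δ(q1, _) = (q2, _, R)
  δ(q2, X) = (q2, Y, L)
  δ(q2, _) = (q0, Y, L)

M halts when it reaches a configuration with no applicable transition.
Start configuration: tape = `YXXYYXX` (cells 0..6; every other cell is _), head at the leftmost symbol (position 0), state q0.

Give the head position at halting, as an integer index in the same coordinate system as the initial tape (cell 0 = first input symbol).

state=q0 head=0 tape=__[Y]XXYYXX   (q0,Y)→(q2,X,R)
state=q2 head=1 tape=__X[X]XYYXX   (q2,X)→(q2,Y,L)
state=q2 head=0 tape=__[X]YXYYXX   (q2,X)→(q2,Y,L)
state=q2 head=-1 tape=_[_]YYXYYXX   (q2,_)→(q0,Y,L)
state=q0 head=-2 tape=[_]YYYXYYXX
At halt the head is at cell -2.

-2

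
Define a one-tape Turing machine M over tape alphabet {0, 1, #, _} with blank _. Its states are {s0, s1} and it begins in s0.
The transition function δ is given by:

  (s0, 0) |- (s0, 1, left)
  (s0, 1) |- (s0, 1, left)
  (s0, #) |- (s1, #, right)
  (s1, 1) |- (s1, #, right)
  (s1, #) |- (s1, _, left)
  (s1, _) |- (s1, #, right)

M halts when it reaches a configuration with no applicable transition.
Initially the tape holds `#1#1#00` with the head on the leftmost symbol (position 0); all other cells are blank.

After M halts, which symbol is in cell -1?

s0 | __[#]1#1#00   read # → write #, move right, go to s1
s1 | __#[1]#1#00   read 1 → write #, move right, go to s1
s1 | __##[#]1#00   read # → write _, move left, go to s1
s1 | __#[#]_1#00   read # → write _, move left, go to s1
s1 | __[#]__1#00   read # → write _, move left, go to s1
s1 | _[_]___1#00   read _ → write #, move right, go to s1
s1 | _#[_]__1#00   read _ → write #, move right, go to s1
s1 | _##[_]_1#00   read _ → write #, move right, go to s1
s1 | _###[_]1#00   read _ → write #, move right, go to s1
s1 | _####[1]#00   read 1 → write #, move right, go to s1
s1 | _#####[#]00   read # → write _, move left, go to s1
s1 | _####[#]_00   read # → write _, move left, go to s1
s1 | _###[#]__00   read # → write _, move left, go to s1
s1 | _##[#]___00   read # → write _, move left, go to s1
s1 | _#[#]____00   read # → write _, move left, go to s1
s1 | _[#]_____00   read # → write _, move left, go to s1
s1 | [_]______00   read _ → write #, move right, go to s1
s1 | #[_]_____00   read _ → write #, move right, go to s1
s1 | ##[_]____00   read _ → write #, move right, go to s1
s1 | ###[_]___00   read _ → write #, move right, go to s1
s1 | ####[_]__00   read _ → write #, move right, go to s1
s1 | #####[_]_00   read _ → write #, move right, go to s1
s1 | ######[_]00   read _ → write #, move right, go to s1
s1 | #######[0]0
Cell -1 holds # when M halts.

#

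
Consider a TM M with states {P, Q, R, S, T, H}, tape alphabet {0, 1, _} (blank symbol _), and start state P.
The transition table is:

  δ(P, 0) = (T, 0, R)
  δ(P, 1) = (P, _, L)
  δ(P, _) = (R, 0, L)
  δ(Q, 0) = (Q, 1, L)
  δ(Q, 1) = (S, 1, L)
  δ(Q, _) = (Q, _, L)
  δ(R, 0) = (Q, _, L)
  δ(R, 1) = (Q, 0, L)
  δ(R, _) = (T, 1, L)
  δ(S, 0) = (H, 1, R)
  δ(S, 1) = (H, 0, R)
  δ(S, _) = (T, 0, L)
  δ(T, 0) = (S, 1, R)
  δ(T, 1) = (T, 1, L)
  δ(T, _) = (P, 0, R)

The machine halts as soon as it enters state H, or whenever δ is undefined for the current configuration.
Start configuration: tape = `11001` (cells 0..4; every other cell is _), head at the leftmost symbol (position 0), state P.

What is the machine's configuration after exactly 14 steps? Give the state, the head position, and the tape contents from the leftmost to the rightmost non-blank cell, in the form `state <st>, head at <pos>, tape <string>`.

state S, head at 4, tape 00000011

P | ___[1]1001   read 1 → write _, move L, go to P
P | __[_]_1001   read _ → write 0, move L, go to R
R | _[_]0_1001   read _ → write 1, move L, go to T
T | [_]10_1001   read _ → write 0, move R, go to P
P | 0[1]0_1001   read 1 → write _, move L, go to P
P | [0]_0_1001   read 0 → write 0, move R, go to T
T | 0[_]0_1001   read _ → write 0, move R, go to P
P | 00[0]_1001   read 0 → write 0, move R, go to T
T | 000[_]1001   read _ → write 0, move R, go to P
P | 0000[1]001   read 1 → write _, move L, go to P
P | 000[0]_001   read 0 → write 0, move R, go to T
T | 0000[_]001   read _ → write 0, move R, go to P
P | 00000[0]01   read 0 → write 0, move R, go to T
T | 000000[0]1   read 0 → write 1, move R, go to S
S | 0000001[1]
After 14 steps: state S, head at 4, tape 00000011.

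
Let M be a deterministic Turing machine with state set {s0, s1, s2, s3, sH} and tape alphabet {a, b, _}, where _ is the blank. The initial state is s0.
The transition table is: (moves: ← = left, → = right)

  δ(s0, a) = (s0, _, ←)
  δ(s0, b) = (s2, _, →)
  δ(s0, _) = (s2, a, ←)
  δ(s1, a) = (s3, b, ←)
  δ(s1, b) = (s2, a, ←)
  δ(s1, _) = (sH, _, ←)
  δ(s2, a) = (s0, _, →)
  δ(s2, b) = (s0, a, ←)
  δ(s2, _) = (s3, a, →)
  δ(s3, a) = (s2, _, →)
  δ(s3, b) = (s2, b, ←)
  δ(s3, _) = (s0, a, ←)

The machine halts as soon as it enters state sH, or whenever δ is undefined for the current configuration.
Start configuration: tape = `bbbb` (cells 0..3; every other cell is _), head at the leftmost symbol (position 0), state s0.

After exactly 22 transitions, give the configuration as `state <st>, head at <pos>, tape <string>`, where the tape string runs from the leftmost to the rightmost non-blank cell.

state=s0 head=0 tape=_[b]bbb___   (s0,b)→(s2,_,→)
state=s2 head=1 tape=__[b]bb___   (s2,b)→(s0,a,←)
state=s0 head=0 tape=_[_]abb___   (s0,_)→(s2,a,←)
state=s2 head=-1 tape=[_]aabb___   (s2,_)→(s3,a,→)
state=s3 head=0 tape=a[a]abb___   (s3,a)→(s2,_,→)
state=s2 head=1 tape=a_[a]bb___   (s2,a)→(s0,_,→)
state=s0 head=2 tape=a__[b]b___   (s0,b)→(s2,_,→)
state=s2 head=3 tape=a___[b]___   (s2,b)→(s0,a,←)
state=s0 head=2 tape=a__[_]a___   (s0,_)→(s2,a,←)
state=s2 head=1 tape=a_[_]aa___   (s2,_)→(s3,a,→)
state=s3 head=2 tape=a_a[a]a___   (s3,a)→(s2,_,→)
state=s2 head=3 tape=a_a_[a]___   (s2,a)→(s0,_,→)
state=s0 head=4 tape=a_a__[_]__   (s0,_)→(s2,a,←)
state=s2 head=3 tape=a_a_[_]a__   (s2,_)→(s3,a,→)
state=s3 head=4 tape=a_a_a[a]__   (s3,a)→(s2,_,→)
state=s2 head=5 tape=a_a_a_[_]_   (s2,_)→(s3,a,→)
state=s3 head=6 tape=a_a_a_a[_]   (s3,_)→(s0,a,←)
state=s0 head=5 tape=a_a_a_[a]a   (s0,a)→(s0,_,←)
state=s0 head=4 tape=a_a_a[_]_a   (s0,_)→(s2,a,←)
state=s2 head=3 tape=a_a_[a]a_a   (s2,a)→(s0,_,→)
state=s0 head=4 tape=a_a__[a]_a   (s0,a)→(s0,_,←)
state=s0 head=3 tape=a_a_[_]__a   (s0,_)→(s2,a,←)
state=s2 head=2 tape=a_a[_]a__a
After 22 steps: state s2, head at 2, tape a_a_a__a.

state s2, head at 2, tape a_a_a__a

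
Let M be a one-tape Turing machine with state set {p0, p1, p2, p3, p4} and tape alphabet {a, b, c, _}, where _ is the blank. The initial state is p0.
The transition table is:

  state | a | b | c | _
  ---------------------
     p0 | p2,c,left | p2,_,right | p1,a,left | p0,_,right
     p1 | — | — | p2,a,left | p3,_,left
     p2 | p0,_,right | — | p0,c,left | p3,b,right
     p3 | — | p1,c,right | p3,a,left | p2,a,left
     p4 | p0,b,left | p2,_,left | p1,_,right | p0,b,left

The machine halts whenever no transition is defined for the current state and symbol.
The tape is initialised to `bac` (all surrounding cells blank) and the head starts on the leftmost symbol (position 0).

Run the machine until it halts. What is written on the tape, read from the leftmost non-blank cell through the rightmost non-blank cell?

ba_a

state=p0 head=0 tape=_[b]ac   (p0,b)→(p2,_,right)
state=p2 head=1 tape=__[a]c   (p2,a)→(p0,_,right)
state=p0 head=2 tape=___[c]   (p0,c)→(p1,a,left)
state=p1 head=1 tape=__[_]a   (p1,_)→(p3,_,left)
state=p3 head=0 tape=_[_]_a   (p3,_)→(p2,a,left)
state=p2 head=-1 tape=[_]a_a   (p2,_)→(p3,b,right)
state=p3 head=0 tape=b[a]_a
The non-blank tape span at halt is ba_a.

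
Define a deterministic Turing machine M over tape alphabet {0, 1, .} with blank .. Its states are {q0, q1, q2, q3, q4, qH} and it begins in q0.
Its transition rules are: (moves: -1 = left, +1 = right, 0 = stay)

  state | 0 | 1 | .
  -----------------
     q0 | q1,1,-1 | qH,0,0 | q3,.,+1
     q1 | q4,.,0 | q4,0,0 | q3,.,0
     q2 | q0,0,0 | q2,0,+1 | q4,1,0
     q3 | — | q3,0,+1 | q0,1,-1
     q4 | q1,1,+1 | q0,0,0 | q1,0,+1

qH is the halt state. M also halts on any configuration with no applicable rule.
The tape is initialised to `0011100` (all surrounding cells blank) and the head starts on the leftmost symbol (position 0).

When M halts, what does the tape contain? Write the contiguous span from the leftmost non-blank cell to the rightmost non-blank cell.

state=q0 head=0 tape=..[0]011100   (q0,0)→(q1,1,-1)
state=q1 head=-1 tape=.[.]1011100   (q1,.)→(q3,.,0)
state=q3 head=-1 tape=.[.]1011100   (q3,.)→(q0,1,-1)
state=q0 head=-2 tape=[.]11011100   (q0,.)→(q3,.,+1)
state=q3 head=-1 tape=.[1]1011100   (q3,1)→(q3,0,+1)
state=q3 head=0 tape=.0[1]011100   (q3,1)→(q3,0,+1)
state=q3 head=1 tape=.00[0]11100
The non-blank tape span at halt is 00011100.

00011100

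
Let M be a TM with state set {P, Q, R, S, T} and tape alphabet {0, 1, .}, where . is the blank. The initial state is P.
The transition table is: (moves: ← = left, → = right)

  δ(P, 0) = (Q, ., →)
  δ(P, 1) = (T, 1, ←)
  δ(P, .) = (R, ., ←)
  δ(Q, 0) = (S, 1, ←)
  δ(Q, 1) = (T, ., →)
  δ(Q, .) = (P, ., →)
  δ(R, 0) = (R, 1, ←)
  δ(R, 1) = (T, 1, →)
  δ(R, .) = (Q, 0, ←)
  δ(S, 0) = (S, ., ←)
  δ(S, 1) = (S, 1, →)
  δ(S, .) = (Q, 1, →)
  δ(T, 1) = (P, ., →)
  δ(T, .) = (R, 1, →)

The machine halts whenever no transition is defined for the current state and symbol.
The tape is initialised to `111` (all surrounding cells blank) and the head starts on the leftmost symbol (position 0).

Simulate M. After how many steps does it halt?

P | .[1]11..   read 1 → write 1, move ←, go to T
T | [.]111..   read . → write 1, move →, go to R
R | 1[1]11..   read 1 → write 1, move →, go to T
T | 11[1]1..   read 1 → write ., move →, go to P
P | 11.[1]..   read 1 → write 1, move ←, go to T
T | 11[.]1..   read . → write 1, move →, go to R
R | 111[1]..   read 1 → write 1, move →, go to T
T | 1111[.].   read . → write 1, move →, go to R
R | 11111[.]   read . → write 0, move ←, go to Q
Q | 1111[1]0   read 1 → write ., move →, go to T
T | 1111.[0]
M halts after 10 transitions.

10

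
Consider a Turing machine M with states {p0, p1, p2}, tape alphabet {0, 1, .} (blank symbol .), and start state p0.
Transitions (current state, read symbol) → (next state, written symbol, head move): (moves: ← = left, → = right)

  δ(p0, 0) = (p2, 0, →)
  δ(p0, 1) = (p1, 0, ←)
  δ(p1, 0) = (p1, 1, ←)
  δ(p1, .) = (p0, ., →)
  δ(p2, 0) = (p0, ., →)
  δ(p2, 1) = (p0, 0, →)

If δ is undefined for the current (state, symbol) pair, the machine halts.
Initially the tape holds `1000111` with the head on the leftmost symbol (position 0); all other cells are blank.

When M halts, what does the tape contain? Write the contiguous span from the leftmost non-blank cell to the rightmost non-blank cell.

0.0.000

p0 | .[1]000111.   read 1 → write 0, move ←, go to p1
p1 | [.]0000111.   read . → write ., move →, go to p0
p0 | .[0]000111.   read 0 → write 0, move →, go to p2
p2 | .0[0]00111.   read 0 → write ., move →, go to p0
p0 | .0.[0]0111.   read 0 → write 0, move →, go to p2
p2 | .0.0[0]111.   read 0 → write ., move →, go to p0
p0 | .0.0.[1]11.   read 1 → write 0, move ←, go to p1
p1 | .0.0[.]011.   read . → write ., move →, go to p0
p0 | .0.0.[0]11.   read 0 → write 0, move →, go to p2
p2 | .0.0.0[1]1.   read 1 → write 0, move →, go to p0
p0 | .0.0.00[1].   read 1 → write 0, move ←, go to p1
p1 | .0.0.0[0]0.   read 0 → write 1, move ←, go to p1
p1 | .0.0.[0]10.   read 0 → write 1, move ←, go to p1
p1 | .0.0[.]110.   read . → write ., move →, go to p0
p0 | .0.0.[1]10.   read 1 → write 0, move ←, go to p1
p1 | .0.0[.]010.   read . → write ., move →, go to p0
p0 | .0.0.[0]10.   read 0 → write 0, move →, go to p2
p2 | .0.0.0[1]0.   read 1 → write 0, move →, go to p0
p0 | .0.0.00[0].   read 0 → write 0, move →, go to p2
p2 | .0.0.000[.]
The non-blank tape span at halt is 0.0.000.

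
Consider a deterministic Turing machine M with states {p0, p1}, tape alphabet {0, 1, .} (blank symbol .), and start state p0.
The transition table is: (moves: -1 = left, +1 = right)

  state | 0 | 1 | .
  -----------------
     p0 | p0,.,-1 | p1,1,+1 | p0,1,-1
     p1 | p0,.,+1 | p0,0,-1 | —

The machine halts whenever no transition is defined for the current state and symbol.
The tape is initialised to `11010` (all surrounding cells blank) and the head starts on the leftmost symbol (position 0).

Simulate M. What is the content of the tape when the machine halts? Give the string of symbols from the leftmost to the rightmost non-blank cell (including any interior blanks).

p0 | [1]1010.   read 1 → write 1, move +1, go to p1
p1 | 1[1]010.   read 1 → write 0, move -1, go to p0
p0 | [1]0010.   read 1 → write 1, move +1, go to p1
p1 | 1[0]010.   read 0 → write ., move +1, go to p0
p0 | 1.[0]10.   read 0 → write ., move -1, go to p0
p0 | 1[.].10.   read . → write 1, move -1, go to p0
p0 | [1]1.10.   read 1 → write 1, move +1, go to p1
p1 | 1[1].10.   read 1 → write 0, move -1, go to p0
p0 | [1]0.10.   read 1 → write 1, move +1, go to p1
p1 | 1[0].10.   read 0 → write ., move +1, go to p0
p0 | 1.[.]10.   read . → write 1, move -1, go to p0
p0 | 1[.]110.   read . → write 1, move -1, go to p0
p0 | [1]1110.   read 1 → write 1, move +1, go to p1
p1 | 1[1]110.   read 1 → write 0, move -1, go to p0
p0 | [1]0110.   read 1 → write 1, move +1, go to p1
p1 | 1[0]110.   read 0 → write ., move +1, go to p0
p0 | 1.[1]10.   read 1 → write 1, move +1, go to p1
p1 | 1.1[1]0.   read 1 → write 0, move -1, go to p0
p0 | 1.[1]00.   read 1 → write 1, move +1, go to p1
p1 | 1.1[0]0.   read 0 → write ., move +1, go to p0
p0 | 1.1.[0].   read 0 → write ., move -1, go to p0
p0 | 1.1[.]..   read . → write 1, move -1, go to p0
p0 | 1.[1]1..   read 1 → write 1, move +1, go to p1
p1 | 1.1[1]..   read 1 → write 0, move -1, go to p0
p0 | 1.[1]0..   read 1 → write 1, move +1, go to p1
p1 | 1.1[0]..   read 0 → write ., move +1, go to p0
p0 | 1.1.[.].   read . → write 1, move -1, go to p0
p0 | 1.1[.]1.   read . → write 1, move -1, go to p0
p0 | 1.[1]11.   read 1 → write 1, move +1, go to p1
p1 | 1.1[1]1.   read 1 → write 0, move -1, go to p0
p0 | 1.[1]01.   read 1 → write 1, move +1, go to p1
p1 | 1.1[0]1.   read 0 → write ., move +1, go to p0
p0 | 1.1.[1].   read 1 → write 1, move +1, go to p1
p1 | 1.1.1[.]
The non-blank tape span at halt is 1.1.1.

1.1.1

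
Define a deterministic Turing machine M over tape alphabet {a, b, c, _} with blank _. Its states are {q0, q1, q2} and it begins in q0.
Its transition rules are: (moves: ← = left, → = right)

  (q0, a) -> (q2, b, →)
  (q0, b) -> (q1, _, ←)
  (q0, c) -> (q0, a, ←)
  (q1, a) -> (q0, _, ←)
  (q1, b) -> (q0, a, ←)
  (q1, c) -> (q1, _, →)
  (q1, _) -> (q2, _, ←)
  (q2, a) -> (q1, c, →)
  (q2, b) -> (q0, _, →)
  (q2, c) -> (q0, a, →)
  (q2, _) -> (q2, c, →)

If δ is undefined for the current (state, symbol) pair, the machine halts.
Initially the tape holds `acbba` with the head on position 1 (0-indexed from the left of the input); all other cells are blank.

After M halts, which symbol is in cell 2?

q0 | ___a[c]bba   read c → write a, move ←, go to q0
q0 | ___[a]abba   read a → write b, move →, go to q2
q2 | ___b[a]bba   read a → write c, move →, go to q1
q1 | ___bc[b]ba   read b → write a, move ←, go to q0
q0 | ___b[c]aba   read c → write a, move ←, go to q0
q0 | ___[b]aaba   read b → write _, move ←, go to q1
q1 | __[_]_aaba   read _ → write _, move ←, go to q2
q2 | _[_]__aaba   read _ → write c, move →, go to q2
q2 | _c[_]_aaba   read _ → write c, move →, go to q2
q2 | _cc[_]aaba   read _ → write c, move →, go to q2
q2 | _ccc[a]aba   read a → write c, move →, go to q1
q1 | _cccc[a]ba   read a → write _, move ←, go to q0
q0 | _ccc[c]_ba   read c → write a, move ←, go to q0
q0 | _cc[c]a_ba   read c → write a, move ←, go to q0
q0 | _c[c]aa_ba   read c → write a, move ←, go to q0
q0 | _[c]aaa_ba   read c → write a, move ←, go to q0
q0 | [_]aaaa_ba
Cell 2 holds _ when M halts.

_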